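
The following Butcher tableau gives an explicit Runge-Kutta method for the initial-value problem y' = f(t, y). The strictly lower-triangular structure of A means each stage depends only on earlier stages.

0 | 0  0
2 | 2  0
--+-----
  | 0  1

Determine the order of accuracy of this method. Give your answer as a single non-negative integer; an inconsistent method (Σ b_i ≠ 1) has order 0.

1

b = (0, 1)
c = (0, 2)
Σ b_i: 1·1 = 1 ✓
b·c: 1·2 = 2 ≠ 1/2 ⇒ order 1.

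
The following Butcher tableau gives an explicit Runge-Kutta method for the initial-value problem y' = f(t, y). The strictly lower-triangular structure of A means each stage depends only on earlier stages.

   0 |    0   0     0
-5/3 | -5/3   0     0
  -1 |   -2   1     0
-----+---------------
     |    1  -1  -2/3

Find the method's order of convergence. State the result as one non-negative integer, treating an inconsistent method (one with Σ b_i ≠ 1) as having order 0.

b = (1, -1, -2/3)
c = (0, -5/3, -1)
Ac = (0, 0, -5/3)
Σ b_i: 1·1 + (-1)·1 + (-2/3)·1 = -2/3 ≠ 1 ⇒ order 0.

0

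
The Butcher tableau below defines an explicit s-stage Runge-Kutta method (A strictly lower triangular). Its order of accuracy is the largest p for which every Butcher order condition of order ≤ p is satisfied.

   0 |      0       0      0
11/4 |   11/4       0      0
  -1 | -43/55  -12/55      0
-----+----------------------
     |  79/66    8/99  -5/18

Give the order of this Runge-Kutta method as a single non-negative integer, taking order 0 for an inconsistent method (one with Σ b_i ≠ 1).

3

b = (79/66, 8/99, -5/18)
c = (0, 11/4, -1)
Ac = (0, 0, -3/5)
Σ b_i: 79/66·1 + 8/99·1 + (-5/18)·1 = 1 ✓
b·c: 8/99·11/4 + (-5/18)·(-1) = 1/2 ✓
b·c²: 8/99·121/16 + (-5/18)·1 = 1/3 ✓
b·Ac: (-5/18)·(-3/5) = 1/6 ✓; 3 stages ⇒ order 3.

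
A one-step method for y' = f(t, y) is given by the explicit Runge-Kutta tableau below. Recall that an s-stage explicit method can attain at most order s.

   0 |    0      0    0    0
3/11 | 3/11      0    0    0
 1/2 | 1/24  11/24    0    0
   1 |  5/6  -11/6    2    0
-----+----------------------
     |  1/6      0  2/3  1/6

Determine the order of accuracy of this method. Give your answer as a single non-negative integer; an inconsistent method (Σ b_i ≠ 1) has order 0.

b = (1/6, 0, 2/3, 1/6)
c = (0, 3/11, 1/2, 1)
Ac = (0, 0, 1/8, 1/2)
Σ b_i: 1/6·1 + 2/3·1 + 1/6·1 = 1 ✓
b·c: 2/3·1/2 + 1/6·1 = 1/2 ✓
b·c²: 2/3·1/4 + 1/6·1 = 1/3 ✓
b·Ac: 2/3·1/8 + 1/6·1/2 = 1/6 ✓
b·c³: 2/3·1/8 + 1/6·1 = 1/4 ✓
b·(c∘Ac): 2/3·1/16 + 1/6·1/2 = 1/8 ✓
b·Ac²: 2/3·3/88 + 1/6·4/11 = 1/12 ✓
b·A²c: 1/6·1/4 = 1/24 ✓; 4 stages ⇒ order 4.

4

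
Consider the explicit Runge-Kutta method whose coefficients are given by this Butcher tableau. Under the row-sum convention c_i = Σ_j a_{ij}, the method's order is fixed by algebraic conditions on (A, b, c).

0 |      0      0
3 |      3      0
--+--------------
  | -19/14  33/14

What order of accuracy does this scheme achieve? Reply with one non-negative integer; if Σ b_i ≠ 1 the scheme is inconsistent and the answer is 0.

b = (-19/14, 33/14)
c = (0, 3)
Σ b_i: (-19/14)·1 + 33/14·1 = 1 ✓
b·c: 33/14·3 = 99/14 ≠ 1/2 ⇒ order 1.

1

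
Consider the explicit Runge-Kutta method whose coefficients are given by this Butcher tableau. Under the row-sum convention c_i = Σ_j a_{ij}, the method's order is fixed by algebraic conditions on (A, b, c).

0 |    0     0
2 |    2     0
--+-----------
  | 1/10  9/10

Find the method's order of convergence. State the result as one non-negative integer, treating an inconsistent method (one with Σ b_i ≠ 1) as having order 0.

b = (1/10, 9/10)
c = (0, 2)
Σ b_i: 1/10·1 + 9/10·1 = 1 ✓
b·c: 9/10·2 = 9/5 ≠ 1/2 ⇒ order 1.

1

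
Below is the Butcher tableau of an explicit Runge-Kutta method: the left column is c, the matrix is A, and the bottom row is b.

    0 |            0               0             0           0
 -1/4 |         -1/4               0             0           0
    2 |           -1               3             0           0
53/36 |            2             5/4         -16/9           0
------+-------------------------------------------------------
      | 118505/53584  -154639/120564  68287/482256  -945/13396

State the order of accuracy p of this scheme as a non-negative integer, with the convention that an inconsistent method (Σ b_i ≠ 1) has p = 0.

b = (118505/53584, -154639/120564, 68287/482256, -945/13396)
c = (0, -1/4, 2, 53/36)
Ac = (0, 0, -3/4, -557/144)
Σ b_i: 118505/53584·1 + (-154639/120564)·1 + 68287/482256·1 + (-945/13396)·1 = 1 ✓
b·c: (-154639/120564)·(-1/4) + 68287/482256·2 + (-945/13396)·53/36 = 1/2 ✓
b·c²: (-154639/120564)·1/16 + 68287/482256·4 + (-945/13396)·2809/1296 = 1/3 ✓
b·Ac: 68287/482256·(-3/4) + (-945/13396)·(-557/144) = 1/6 ✓
b·c³: (-154639/120564)·(-1/64) + 68287/482256·8 + (-945/13396)·148877/46656 = 10737715/11574144 ≠ 1/4 ⇒ order 3.
b·(c∘Ac): 68287/482256·(-3/2) + (-945/13396)·(-29521/5184) = 162313/857344 ≠ 1/8
b·Ac²: 68287/482256·3/16 + (-945/13396)·(-4051/576) = 42011/80376 ≠ 1/12
b·A²c: (-945/13396)·4/3 = -315/3349 ≠ 1/24

3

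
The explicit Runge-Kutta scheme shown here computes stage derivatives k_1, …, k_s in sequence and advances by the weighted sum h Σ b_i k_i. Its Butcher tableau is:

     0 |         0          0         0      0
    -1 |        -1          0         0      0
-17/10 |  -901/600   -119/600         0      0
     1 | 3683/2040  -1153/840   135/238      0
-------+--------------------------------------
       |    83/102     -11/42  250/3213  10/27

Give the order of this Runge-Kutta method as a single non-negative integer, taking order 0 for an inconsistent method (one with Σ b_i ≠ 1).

4

b = (83/102, -11/42, 250/3213, 10/27)
c = (0, -1, -17/10, 1)
Ac = (0, 0, 119/600, 49/120)
Σ b_i: 83/102·1 + (-11/42)·1 + 250/3213·1 + 10/27·1 = 1 ✓
b·c: (-11/42)·(-1) + 250/3213·(-17/10) + 10/27·1 = 1/2 ✓
b·c²: (-11/42)·1 + 250/3213·289/100 + 10/27·1 = 1/3 ✓
b·Ac: 250/3213·119/600 + 10/27·49/120 = 1/6 ✓
b·c³: (-11/42)·(-1) + 250/3213·(-4913/1000) + 10/27·1 = 1/4 ✓
b·(c∘Ac): 250/3213·(-2023/6000) + 10/27·49/120 = 1/8 ✓
b·Ac²: 250/3213·(-119/600) + 10/27·4/15 = 1/12 ✓
b·A²c: 10/27·9/80 = 1/24 ✓; 4 stages ⇒ order 4.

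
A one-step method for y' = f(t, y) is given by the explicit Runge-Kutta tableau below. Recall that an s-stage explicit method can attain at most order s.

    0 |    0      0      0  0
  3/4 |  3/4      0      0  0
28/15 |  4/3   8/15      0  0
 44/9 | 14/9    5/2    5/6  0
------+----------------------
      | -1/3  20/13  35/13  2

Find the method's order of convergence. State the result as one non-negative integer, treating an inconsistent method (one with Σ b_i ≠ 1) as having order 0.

0

b = (-1/3, 20/13, 35/13, 2)
c = (0, 3/4, 28/15, 44/9)
Ac = (0, 0, 2/5, 247/72)
Σ b_i: (-1/3)·1 + 20/13·1 + 35/13·1 + 2·1 = 230/39 ≠ 1 ⇒ order 0.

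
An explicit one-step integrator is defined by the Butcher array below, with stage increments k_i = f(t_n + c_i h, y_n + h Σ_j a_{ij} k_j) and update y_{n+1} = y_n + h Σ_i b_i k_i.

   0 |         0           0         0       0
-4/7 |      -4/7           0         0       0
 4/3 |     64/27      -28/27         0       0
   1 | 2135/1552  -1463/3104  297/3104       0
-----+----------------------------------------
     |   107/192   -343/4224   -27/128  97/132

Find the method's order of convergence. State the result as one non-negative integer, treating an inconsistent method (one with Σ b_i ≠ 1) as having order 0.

4

b = (107/192, -343/4224, -27/128, 97/132)
c = (0, -4/7, 4/3, 1)
Ac = (0, 0, 16/27, 77/194)
Σ b_i: 107/192·1 + (-343/4224)·1 + (-27/128)·1 + 97/132·1 = 1 ✓
b·c: (-343/4224)·(-4/7) + (-27/128)·4/3 + 97/132·1 = 1/2 ✓
b·c²: (-343/4224)·16/49 + (-27/128)·16/9 + 97/132·1 = 1/3 ✓
b·Ac: (-27/128)·16/27 + 97/132·77/194 = 1/6 ✓
b·c³: (-343/4224)·(-64/343) + (-27/128)·64/27 + 97/132·1 = 1/4 ✓
b·(c∘Ac): (-27/128)·64/81 + 97/132·77/194 = 1/8 ✓
b·Ac²: (-27/128)·(-64/189) + 97/132·11/679 = 1/12 ✓
b·A²c: 97/132·11/194 = 1/24 ✓; 4 stages ⇒ order 4.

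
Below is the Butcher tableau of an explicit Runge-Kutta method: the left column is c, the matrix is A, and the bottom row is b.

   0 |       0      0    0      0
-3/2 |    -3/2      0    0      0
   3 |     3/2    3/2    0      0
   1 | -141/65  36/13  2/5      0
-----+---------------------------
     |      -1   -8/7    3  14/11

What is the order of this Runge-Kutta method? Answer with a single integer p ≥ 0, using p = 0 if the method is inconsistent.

0

b = (-1, -8/7, 3, 14/11)
c = (0, -3/2, 3, 1)
Ac = (0, 0, -9/4, -192/65)
Σ b_i: (-1)·1 + (-8/7)·1 + 3·1 + 14/11·1 = 164/77 ≠ 1 ⇒ order 0.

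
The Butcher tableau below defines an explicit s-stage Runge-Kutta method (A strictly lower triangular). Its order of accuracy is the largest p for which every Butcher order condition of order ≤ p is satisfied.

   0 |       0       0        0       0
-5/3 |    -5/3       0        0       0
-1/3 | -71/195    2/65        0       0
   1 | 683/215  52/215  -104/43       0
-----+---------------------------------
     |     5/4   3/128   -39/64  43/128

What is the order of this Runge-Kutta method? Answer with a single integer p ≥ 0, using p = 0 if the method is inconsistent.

b = (5/4, 3/128, -39/64, 43/128)
c = (0, -5/3, -1/3, 1)
Ac = (0, 0, -2/39, 52/129)
Σ b_i: 5/4·1 + 3/128·1 + (-39/64)·1 + 43/128·1 = 1 ✓
b·c: 3/128·(-5/3) + (-39/64)·(-1/3) + 43/128·1 = 1/2 ✓
b·c²: 3/128·25/9 + (-39/64)·1/9 + 43/128·1 = 1/3 ✓
b·Ac: (-39/64)·(-2/39) + 43/128·52/129 = 1/6 ✓
b·c³: 3/128·(-125/27) + (-39/64)·(-1/27) + 43/128·1 = 1/4 ✓
b·(c∘Ac): (-39/64)·2/117 + 43/128·52/129 = 1/8 ✓
b·Ac²: (-39/64)·10/117 + 43/128·52/129 = 1/12 ✓
b·A²c: 43/128·16/129 = 1/24 ✓; 4 stages ⇒ order 4.

4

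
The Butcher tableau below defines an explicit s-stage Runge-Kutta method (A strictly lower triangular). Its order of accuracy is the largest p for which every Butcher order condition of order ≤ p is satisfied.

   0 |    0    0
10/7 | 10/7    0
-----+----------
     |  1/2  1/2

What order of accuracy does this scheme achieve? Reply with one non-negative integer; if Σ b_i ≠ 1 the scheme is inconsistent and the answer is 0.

1

b = (1/2, 1/2)
c = (0, 10/7)
Σ b_i: 1/2·1 + 1/2·1 = 1 ✓
b·c: 1/2·10/7 = 5/7 ≠ 1/2 ⇒ order 1.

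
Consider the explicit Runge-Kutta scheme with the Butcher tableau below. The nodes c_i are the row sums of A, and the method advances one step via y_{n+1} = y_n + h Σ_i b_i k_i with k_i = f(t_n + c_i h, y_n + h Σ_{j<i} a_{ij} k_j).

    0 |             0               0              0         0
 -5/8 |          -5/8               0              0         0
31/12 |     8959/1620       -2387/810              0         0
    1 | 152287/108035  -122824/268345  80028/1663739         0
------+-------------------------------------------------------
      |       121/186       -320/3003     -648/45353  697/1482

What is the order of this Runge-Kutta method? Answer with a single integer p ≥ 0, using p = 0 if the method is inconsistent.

4

b = (121/186, -320/3003, -648/45353, 697/1482)
c = (0, -5/8, 31/12, 1)
Ac = (0, 0, 2387/1296, 286/697)
Σ b_i: 121/186·1 + (-320/3003)·1 + (-648/45353)·1 + 697/1482·1 = 1 ✓
b·c: (-320/3003)·(-5/8) + (-648/45353)·31/12 + 697/1482·1 = 1/2 ✓
b·c²: (-320/3003)·25/64 + (-648/45353)·961/144 + 697/1482·1 = 1/3 ✓
b·Ac: (-648/45353)·2387/1296 + 697/1482·286/697 = 1/6 ✓
b·c³: (-320/3003)·(-125/512) + (-648/45353)·29791/1728 + 697/1482·1 = 1/4 ✓
b·(c∘Ac): (-648/45353)·73997/15552 + 697/1482·286/697 = 1/8 ✓
b·Ac²: (-648/45353)·(-11935/10368) + 697/1482·793/5576 = 1/12 ✓
b·A²c: 697/1482·247/2788 = 1/24 ✓; 4 stages ⇒ order 4.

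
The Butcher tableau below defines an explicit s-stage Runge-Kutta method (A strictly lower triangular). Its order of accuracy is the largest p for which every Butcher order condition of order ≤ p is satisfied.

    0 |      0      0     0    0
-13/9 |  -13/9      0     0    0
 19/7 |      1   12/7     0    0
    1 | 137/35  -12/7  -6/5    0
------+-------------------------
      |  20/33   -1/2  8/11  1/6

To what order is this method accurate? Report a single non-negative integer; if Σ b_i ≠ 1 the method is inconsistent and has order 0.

1

b = (20/33, -1/2, 8/11, 1/6)
c = (0, -13/9, 19/7, 1)
Ac = (0, 0, -52/21, -82/105)
Σ b_i: 20/33·1 + (-1/2)·1 + 8/11·1 + 1/6·1 = 1 ✓
b·c: (-1/2)·(-13/9) + 8/11·19/7 + 1/6·1 = 1984/693 ≠ 1/2 ⇒ order 1.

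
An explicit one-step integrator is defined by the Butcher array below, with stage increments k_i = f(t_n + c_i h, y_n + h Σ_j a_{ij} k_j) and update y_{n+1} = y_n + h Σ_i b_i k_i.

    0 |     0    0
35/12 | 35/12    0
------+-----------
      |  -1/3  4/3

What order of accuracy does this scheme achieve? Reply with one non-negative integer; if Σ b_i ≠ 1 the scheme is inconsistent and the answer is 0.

b = (-1/3, 4/3)
c = (0, 35/12)
Σ b_i: (-1/3)·1 + 4/3·1 = 1 ✓
b·c: 4/3·35/12 = 35/9 ≠ 1/2 ⇒ order 1.

1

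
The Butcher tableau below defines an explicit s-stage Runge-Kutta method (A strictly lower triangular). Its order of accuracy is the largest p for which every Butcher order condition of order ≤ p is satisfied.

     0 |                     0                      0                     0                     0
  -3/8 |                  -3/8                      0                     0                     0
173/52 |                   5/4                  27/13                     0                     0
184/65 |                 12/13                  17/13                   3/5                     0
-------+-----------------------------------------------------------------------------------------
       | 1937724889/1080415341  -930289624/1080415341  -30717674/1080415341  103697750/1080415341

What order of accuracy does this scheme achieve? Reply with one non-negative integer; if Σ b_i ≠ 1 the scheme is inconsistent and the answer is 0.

b = (1937724889/1080415341, -930289624/1080415341, -30717674/1080415341, 103697750/1080415341)
c = (0, -3/8, 173/52, 184/65)
Ac = (0, 0, -81/104, 783/520)
Σ b_i: 1937724889/1080415341·1 + (-930289624/1080415341)·1 + (-30717674/1080415341)·1 + 103697750/1080415341·1 = 1 ✓
b·c: (-930289624/1080415341)·(-3/8) + (-30717674/1080415341)·173/52 + 103697750/1080415341·184/65 = 1/2 ✓
b·c²: (-930289624/1080415341)·9/64 + (-30717674/1080415341)·29929/2704 + 103697750/1080415341·33856/4225 = 1/3 ✓
b·Ac: (-30717674/1080415341)·(-81/104) + 103697750/1080415341·783/520 = 1/6 ✓
b·c³: (-930289624/1080415341)·(-27/512) + (-30717674/1080415341)·5177717/140608 + 103697750/1080415341·6229504/274625 = 4579363056269/3895257442752 ≠ 1/4 ⇒ order 3.
b·(c∘Ac): (-30717674/1080415341)·(-14013/5408) + 103697750/1080415341·18009/4225 = 4018287071/8323199664 ≠ 1/8
b·Ac²: (-30717674/1080415341)·243/832 + 103697750/1080415341·369093/54080 = 12111835891/18727199244 ≠ 1/12
b·A²c: 103697750/1080415341·(-243/520) = -2393025/53353844 ≠ 1/24

3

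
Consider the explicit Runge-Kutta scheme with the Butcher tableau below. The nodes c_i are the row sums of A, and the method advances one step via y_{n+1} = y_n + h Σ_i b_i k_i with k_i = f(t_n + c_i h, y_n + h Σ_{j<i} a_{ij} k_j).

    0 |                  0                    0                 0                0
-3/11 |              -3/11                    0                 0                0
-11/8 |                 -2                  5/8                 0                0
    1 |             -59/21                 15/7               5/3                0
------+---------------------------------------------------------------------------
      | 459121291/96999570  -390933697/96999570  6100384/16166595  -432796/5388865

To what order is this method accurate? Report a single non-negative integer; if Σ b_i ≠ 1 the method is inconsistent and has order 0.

b = (459121291/96999570, -390933697/96999570, 6100384/16166595, -432796/5388865)
c = (0, -3/11, -11/8, 1)
Ac = (0, 0, -15/88, -5315/1848)
Σ b_i: 459121291/96999570·1 + (-390933697/96999570)·1 + 6100384/16166595·1 + (-432796/5388865)·1 = 1 ✓
b·c: (-390933697/96999570)·(-3/11) + 6100384/16166595·(-11/8) + (-432796/5388865)·1 = 1/2 ✓
b·c²: (-390933697/96999570)·9/121 + 6100384/16166595·121/64 + (-432796/5388865)·1 = 1/3 ✓
b·Ac: 6100384/16166595·(-15/88) + (-432796/5388865)·(-5315/1848) = 1/6 ✓
b·c³: (-390933697/96999570)·(-27/1331) + 6100384/16166595·(-1331/512) + (-432796/5388865)·1 = -2787010901/2845320720 ≠ 1/4 ⇒ order 3.
b·(c∘Ac): 6100384/16166595·15/64 + (-432796/5388865)·(-5315/1848) = 11360906/35566509 ≠ 1/8
b·Ac²: 6100384/16166595·45/968 + (-432796/5388865)·538355/162624 = -141314885/569064144 ≠ 1/12
b·A²c: (-432796/5388865)·(-25/88) = 540995/23711006 ≠ 1/24

3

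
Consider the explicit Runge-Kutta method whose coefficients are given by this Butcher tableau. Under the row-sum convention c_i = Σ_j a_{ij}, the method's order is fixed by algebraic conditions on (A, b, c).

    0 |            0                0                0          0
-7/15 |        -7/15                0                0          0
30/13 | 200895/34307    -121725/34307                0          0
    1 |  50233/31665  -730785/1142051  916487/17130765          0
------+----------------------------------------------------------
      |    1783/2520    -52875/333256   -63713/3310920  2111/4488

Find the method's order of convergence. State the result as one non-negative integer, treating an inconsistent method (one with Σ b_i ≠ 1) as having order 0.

4

b = (1783/2520, -52875/333256, -63713/3310920, 2111/4488)
c = (0, -7/15, 30/13, 1)
Ac = (0, 0, 8115/4901, 891/2111)
Σ b_i: 1783/2520·1 + (-52875/333256)·1 + (-63713/3310920)·1 + 2111/4488·1 = 1 ✓
b·c: (-52875/333256)·(-7/15) + (-63713/3310920)·30/13 + 2111/4488·1 = 1/2 ✓
b·c²: (-52875/333256)·49/225 + (-63713/3310920)·900/169 + 2111/4488·1 = 1/3 ✓
b·Ac: (-63713/3310920)·8115/4901 + 2111/4488·891/2111 = 1/6 ✓
b·c³: (-52875/333256)·(-343/3375) + (-63713/3310920)·27000/2197 + 2111/4488·1 = 1/4 ✓
b·(c∘Ac): (-63713/3310920)·243450/63713 + 2111/4488·891/2111 = 1/8 ✓
b·Ac²: (-63713/3310920)·(-3787/4901) + 2111/4488·4609/31665 = 1/12 ✓
b·A²c: 2111/4488·187/2111 = 1/24 ✓; 4 stages ⇒ order 4.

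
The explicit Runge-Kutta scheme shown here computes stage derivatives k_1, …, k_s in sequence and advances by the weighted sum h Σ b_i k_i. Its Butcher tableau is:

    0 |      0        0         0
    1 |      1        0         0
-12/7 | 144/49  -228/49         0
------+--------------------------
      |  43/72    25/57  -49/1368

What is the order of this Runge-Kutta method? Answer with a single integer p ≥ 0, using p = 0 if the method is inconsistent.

b = (43/72, 25/57, -49/1368)
c = (0, 1, -12/7)
Ac = (0, 0, -228/49)
Σ b_i: 43/72·1 + 25/57·1 + (-49/1368)·1 = 1 ✓
b·c: 25/57·1 + (-49/1368)·(-12/7) = 1/2 ✓
b·c²: 25/57·1 + (-49/1368)·144/49 = 1/3 ✓
b·Ac: (-49/1368)·(-228/49) = 1/6 ✓; 3 stages ⇒ order 3.

3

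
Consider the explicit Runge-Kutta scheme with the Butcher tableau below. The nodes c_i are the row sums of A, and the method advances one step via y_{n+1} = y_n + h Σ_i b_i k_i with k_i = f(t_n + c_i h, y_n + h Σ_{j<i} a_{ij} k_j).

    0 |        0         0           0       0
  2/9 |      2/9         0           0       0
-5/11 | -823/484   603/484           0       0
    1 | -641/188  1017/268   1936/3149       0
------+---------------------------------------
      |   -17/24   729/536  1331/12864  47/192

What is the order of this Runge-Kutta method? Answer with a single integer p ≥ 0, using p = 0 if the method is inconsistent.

b = (-17/24, 729/536, 1331/12864, 47/192)
c = (0, 2/9, -5/11, 1)
Ac = (0, 0, 67/242, 53/94)
Σ b_i: (-17/24)·1 + 729/536·1 + 1331/12864·1 + 47/192·1 = 1 ✓
b·c: 729/536·2/9 + 1331/12864·(-5/11) + 47/192·1 = 1/2 ✓
b·c²: 729/536·4/81 + 1331/12864·25/121 + 47/192·1 = 1/3 ✓
b·Ac: 1331/12864·67/242 + 47/192·53/94 = 1/6 ✓
b·c³: 729/536·8/729 + 1331/12864·(-125/1331) + 47/192·1 = 1/4 ✓
b·(c∘Ac): 1331/12864·(-335/2662) + 47/192·53/94 = 1/8 ✓
b·Ac²: 1331/12864·67/1089 + 47/192·133/423 = 1/12 ✓
b·A²c: 47/192·8/47 = 1/24 ✓; 4 stages ⇒ order 4.

4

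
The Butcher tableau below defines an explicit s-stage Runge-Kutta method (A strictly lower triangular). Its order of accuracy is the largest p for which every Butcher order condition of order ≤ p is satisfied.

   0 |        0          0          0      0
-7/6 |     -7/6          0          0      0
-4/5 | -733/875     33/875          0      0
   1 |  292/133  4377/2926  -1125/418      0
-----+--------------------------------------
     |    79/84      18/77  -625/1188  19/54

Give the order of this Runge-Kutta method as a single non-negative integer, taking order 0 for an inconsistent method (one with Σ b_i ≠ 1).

4

b = (79/84, 18/77, -625/1188, 19/54)
c = (0, -7/6, -4/5, 1)
Ac = (0, 0, -11/250, 31/76)
Σ b_i: 79/84·1 + 18/77·1 + (-625/1188)·1 + 19/54·1 = 1 ✓
b·c: 18/77·(-7/6) + (-625/1188)·(-4/5) + 19/54·1 = 1/2 ✓
b·c²: 18/77·49/36 + (-625/1188)·16/25 + 19/54·1 = 1/3 ✓
b·Ac: (-625/1188)·(-11/250) + 19/54·31/76 = 1/6 ✓
b·c³: 18/77·(-343/216) + (-625/1188)·(-64/125) + 19/54·1 = 1/4 ✓
b·(c∘Ac): (-625/1188)·22/625 + 19/54·31/76 = 1/8 ✓
b·Ac²: (-625/1188)·77/1500 + 19/54·143/456 = 1/12 ✓
b·A²c: 19/54·9/76 = 1/24 ✓; 4 stages ⇒ order 4.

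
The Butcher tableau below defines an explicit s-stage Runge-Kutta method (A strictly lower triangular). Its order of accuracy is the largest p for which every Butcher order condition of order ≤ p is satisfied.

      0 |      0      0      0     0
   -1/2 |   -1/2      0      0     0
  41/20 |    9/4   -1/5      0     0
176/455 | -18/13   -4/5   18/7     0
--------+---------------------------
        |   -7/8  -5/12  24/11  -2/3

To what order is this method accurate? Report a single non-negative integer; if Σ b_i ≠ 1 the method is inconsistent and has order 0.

b = (-7/8, -5/12, 24/11, -2/3)
c = (0, -1/2, 41/20, 176/455)
Ac = (0, 0, 1/10, 397/70)
Σ b_i: (-7/8)·1 + (-5/12)·1 + 24/11·1 + (-2/3)·1 = 59/264 ≠ 1 ⇒ order 0.

0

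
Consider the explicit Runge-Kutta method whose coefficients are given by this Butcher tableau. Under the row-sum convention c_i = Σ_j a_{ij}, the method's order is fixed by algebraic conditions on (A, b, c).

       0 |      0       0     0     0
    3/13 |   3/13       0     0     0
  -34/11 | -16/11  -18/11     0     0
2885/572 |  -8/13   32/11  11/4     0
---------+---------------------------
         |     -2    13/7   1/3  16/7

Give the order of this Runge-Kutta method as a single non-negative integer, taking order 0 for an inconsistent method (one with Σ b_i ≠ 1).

b = (-2, 13/7, 1/3, 16/7)
c = (0, 3/13, -34/11, 2885/572)
Ac = (0, 0, -54/143, -2239/286)
Σ b_i: (-2)·1 + 13/7·1 + 1/3·1 + 16/7·1 = 52/21 ≠ 1 ⇒ order 0.

0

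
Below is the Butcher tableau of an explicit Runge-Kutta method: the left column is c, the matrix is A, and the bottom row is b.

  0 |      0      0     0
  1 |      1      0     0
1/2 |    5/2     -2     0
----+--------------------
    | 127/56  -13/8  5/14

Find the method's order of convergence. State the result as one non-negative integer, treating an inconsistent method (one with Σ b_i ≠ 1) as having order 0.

1

b = (127/56, -13/8, 5/14)
c = (0, 1, 1/2)
Ac = (0, 0, -2)
Σ b_i: 127/56·1 + (-13/8)·1 + 5/14·1 = 1 ✓
b·c: (-13/8)·1 + 5/14·1/2 = -81/56 ≠ 1/2 ⇒ order 1.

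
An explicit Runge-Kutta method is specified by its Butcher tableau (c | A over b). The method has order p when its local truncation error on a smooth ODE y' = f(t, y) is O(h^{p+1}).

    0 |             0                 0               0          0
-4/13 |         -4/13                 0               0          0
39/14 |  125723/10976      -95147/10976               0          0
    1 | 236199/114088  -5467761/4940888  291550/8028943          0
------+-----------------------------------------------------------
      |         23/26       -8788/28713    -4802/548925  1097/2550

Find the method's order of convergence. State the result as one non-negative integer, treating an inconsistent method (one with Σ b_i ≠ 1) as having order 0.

4

b = (23/26, -8788/28713, -4802/548925, 1097/2550)
c = (0, -4/13, 39/14, 1)
Ac = (0, 0, 7319/2744, 969/2194)
Σ b_i: 23/26·1 + (-8788/28713)·1 + (-4802/548925)·1 + 1097/2550·1 = 1 ✓
b·c: (-8788/28713)·(-4/13) + (-4802/548925)·39/14 + 1097/2550·1 = 1/2 ✓
b·c²: (-8788/28713)·16/169 + (-4802/548925)·1521/196 + 1097/2550·1 = 1/3 ✓
b·Ac: (-4802/548925)·7319/2744 + 1097/2550·969/2194 = 1/6 ✓
b·c³: (-8788/28713)·(-64/2197) + (-4802/548925)·59319/2744 + 1097/2550·1 = 1/4 ✓
b·(c∘Ac): (-4802/548925)·285441/38416 + 1097/2550·969/2194 = 1/8 ✓
b·Ac²: (-4802/548925)·(-563/686) + 1097/2550·5049/28522 = 1/12 ✓
b·A²c: 1097/2550·425/4388 = 1/24 ✓; 4 stages ⇒ order 4.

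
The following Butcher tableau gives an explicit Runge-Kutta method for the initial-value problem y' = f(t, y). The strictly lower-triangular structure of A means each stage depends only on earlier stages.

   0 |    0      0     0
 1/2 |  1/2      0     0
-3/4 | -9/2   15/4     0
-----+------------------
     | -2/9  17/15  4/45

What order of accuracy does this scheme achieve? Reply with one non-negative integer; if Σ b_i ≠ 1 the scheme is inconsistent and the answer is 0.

b = (-2/9, 17/15, 4/45)
c = (0, 1/2, -3/4)
Ac = (0, 0, 15/8)
Σ b_i: (-2/9)·1 + 17/15·1 + 4/45·1 = 1 ✓
b·c: 17/15·1/2 + 4/45·(-3/4) = 1/2 ✓
b·c²: 17/15·1/4 + 4/45·9/16 = 1/3 ✓
b·Ac: 4/45·15/8 = 1/6 ✓; 3 stages ⇒ order 3.

3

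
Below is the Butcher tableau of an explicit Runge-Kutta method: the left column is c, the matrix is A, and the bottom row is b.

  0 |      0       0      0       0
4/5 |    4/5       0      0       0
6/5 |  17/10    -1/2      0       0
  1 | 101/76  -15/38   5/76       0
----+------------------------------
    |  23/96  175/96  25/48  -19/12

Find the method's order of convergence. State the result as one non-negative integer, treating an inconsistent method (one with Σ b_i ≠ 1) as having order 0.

4

b = (23/96, 175/96, 25/48, -19/12)
c = (0, 4/5, 6/5, 1)
Ac = (0, 0, -2/5, -9/38)
Σ b_i: 23/96·1 + 175/96·1 + 25/48·1 + (-19/12)·1 = 1 ✓
b·c: 175/96·4/5 + 25/48·6/5 + (-19/12)·1 = 1/2 ✓
b·c²: 175/96·16/25 + 25/48·36/25 + (-19/12)·1 = 1/3 ✓
b·Ac: 25/48·(-2/5) + (-19/12)·(-9/38) = 1/6 ✓
b·c³: 175/96·64/125 + 25/48·216/125 + (-19/12)·1 = 1/4 ✓
b·(c∘Ac): 25/48·(-12/25) + (-19/12)·(-9/38) = 1/8 ✓
b·Ac²: 25/48·(-8/25) + (-19/12)·(-3/19) = 1/12 ✓
b·A²c: (-19/12)·(-1/38) = 1/24 ✓; 4 stages ⇒ order 4.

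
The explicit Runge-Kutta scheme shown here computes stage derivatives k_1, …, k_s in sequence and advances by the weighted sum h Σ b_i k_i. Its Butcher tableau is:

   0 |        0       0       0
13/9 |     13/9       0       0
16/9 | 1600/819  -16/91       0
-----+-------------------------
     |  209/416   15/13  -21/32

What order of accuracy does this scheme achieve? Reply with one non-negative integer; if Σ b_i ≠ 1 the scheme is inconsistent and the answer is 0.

3

b = (209/416, 15/13, -21/32)
c = (0, 13/9, 16/9)
Ac = (0, 0, -16/63)
Σ b_i: 209/416·1 + 15/13·1 + (-21/32)·1 = 1 ✓
b·c: 15/13·13/9 + (-21/32)·16/9 = 1/2 ✓
b·c²: 15/13·169/81 + (-21/32)·256/81 = 1/3 ✓
b·Ac: (-21/32)·(-16/63) = 1/6 ✓; 3 stages ⇒ order 3.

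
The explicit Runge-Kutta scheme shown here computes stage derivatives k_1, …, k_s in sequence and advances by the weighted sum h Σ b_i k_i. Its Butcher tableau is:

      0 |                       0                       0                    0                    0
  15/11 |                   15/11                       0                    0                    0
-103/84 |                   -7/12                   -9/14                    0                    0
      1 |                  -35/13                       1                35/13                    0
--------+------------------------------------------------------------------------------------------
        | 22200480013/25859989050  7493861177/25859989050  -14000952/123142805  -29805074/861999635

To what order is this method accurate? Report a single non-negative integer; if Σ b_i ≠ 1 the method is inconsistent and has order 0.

3

b = (22200480013/25859989050, 7493861177/25859989050, -14000952/123142805, -29805074/861999635)
c = (0, 15/11, -103/84, 1)
Ac = (0, 0, -135/154, -3325/1716)
Σ b_i: 22200480013/25859989050·1 + 7493861177/25859989050·1 + (-14000952/123142805)·1 + (-29805074/861999635)·1 = 1 ✓
b·c: 7493861177/25859989050·15/11 + (-14000952/123142805)·(-103/84) + (-29805074/861999635)·1 = 1/2 ✓
b·c²: 7493861177/25859989050·225/121 + (-14000952/123142805)·10609/7056 + (-29805074/861999635)·1 = 1/3 ✓
b·Ac: (-14000952/123142805)·(-135/154) + (-29805074/861999635)·(-3325/1716) = 1/6 ✓
b·c³: 7493861177/25859989050·3375/1331 + (-14000952/123142805)·(-1092727/592704) + (-29805074/861999635)·1 = 4348081387627/4778925976440 ≠ 1/4 ⇒ order 3.
b·(c∘Ac): (-14000952/123142805)·4635/4312 + (-29805074/861999635)·(-3325/1716) = -57115679/1034399562 ≠ 1/8
b·Ac²: (-14000952/123142805)·(-2025/1694) + (-29805074/861999635)·9366845/1585584 = -65327047151/955785195288 ≠ 1/12
b·A²c: (-29805074/861999635)·(-675/286) = 154757115/1896399197 ≠ 1/24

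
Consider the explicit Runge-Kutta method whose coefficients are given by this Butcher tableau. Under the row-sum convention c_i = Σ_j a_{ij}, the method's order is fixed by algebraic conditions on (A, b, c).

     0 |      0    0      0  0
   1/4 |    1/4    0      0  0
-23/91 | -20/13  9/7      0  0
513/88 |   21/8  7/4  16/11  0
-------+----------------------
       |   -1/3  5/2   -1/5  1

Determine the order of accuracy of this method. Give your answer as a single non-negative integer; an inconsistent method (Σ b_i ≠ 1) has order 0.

b = (-1/3, 5/2, -1/5, 1)
c = (0, 1/4, -23/91, 513/88)
Ac = (0, 0, 9/28, 1119/16016)
Σ b_i: (-1/3)·1 + 5/2·1 + (-1/5)·1 + 1·1 = 89/30 ≠ 1 ⇒ order 0.

0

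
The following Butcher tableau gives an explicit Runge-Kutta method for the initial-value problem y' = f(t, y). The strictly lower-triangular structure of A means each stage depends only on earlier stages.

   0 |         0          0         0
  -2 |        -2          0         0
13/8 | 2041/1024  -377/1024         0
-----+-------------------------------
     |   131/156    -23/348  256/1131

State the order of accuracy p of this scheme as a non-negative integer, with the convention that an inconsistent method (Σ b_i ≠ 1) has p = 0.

3

b = (131/156, -23/348, 256/1131)
c = (0, -2, 13/8)
Ac = (0, 0, 377/512)
Σ b_i: 131/156·1 + (-23/348)·1 + 256/1131·1 = 1 ✓
b·c: (-23/348)·(-2) + 256/1131·13/8 = 1/2 ✓
b·c²: (-23/348)·4 + 256/1131·169/64 = 1/3 ✓
b·Ac: 256/1131·377/512 = 1/6 ✓; 3 stages ⇒ order 3.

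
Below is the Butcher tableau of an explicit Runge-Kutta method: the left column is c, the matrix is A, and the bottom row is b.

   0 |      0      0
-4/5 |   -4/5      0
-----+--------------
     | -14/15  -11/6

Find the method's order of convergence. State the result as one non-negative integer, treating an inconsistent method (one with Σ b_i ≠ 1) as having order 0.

0

b = (-14/15, -11/6)
c = (0, -4/5)
Σ b_i: (-14/15)·1 + (-11/6)·1 = -83/30 ≠ 1 ⇒ order 0.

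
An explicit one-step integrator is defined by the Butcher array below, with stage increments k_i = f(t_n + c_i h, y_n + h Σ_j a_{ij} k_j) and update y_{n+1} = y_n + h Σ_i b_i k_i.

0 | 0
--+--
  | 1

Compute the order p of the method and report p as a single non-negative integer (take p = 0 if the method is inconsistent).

b = (1)
c = (0)
Σ b_i: 1·1 = 1 ✓; 1 stage ⇒ order 1.

1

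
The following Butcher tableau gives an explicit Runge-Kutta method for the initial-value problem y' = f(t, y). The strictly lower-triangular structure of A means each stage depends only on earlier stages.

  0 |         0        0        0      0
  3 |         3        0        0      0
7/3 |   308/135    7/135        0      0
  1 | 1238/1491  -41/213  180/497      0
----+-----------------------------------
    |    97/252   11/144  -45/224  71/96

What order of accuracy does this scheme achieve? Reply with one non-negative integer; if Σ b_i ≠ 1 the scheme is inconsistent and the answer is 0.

4

b = (97/252, 11/144, -45/224, 71/96)
c = (0, 3, 7/3, 1)
Ac = (0, 0, 7/45, 19/71)
Σ b_i: 97/252·1 + 11/144·1 + (-45/224)·1 + 71/96·1 = 1 ✓
b·c: 11/144·3 + (-45/224)·7/3 + 71/96·1 = 1/2 ✓
b·c²: 11/144·9 + (-45/224)·49/9 + 71/96·1 = 1/3 ✓
b·Ac: (-45/224)·7/45 + 71/96·19/71 = 1/6 ✓
b·c³: 11/144·27 + (-45/224)·343/27 + 71/96·1 = 1/4 ✓
b·(c∘Ac): (-45/224)·49/135 + 71/96·19/71 = 1/8 ✓
b·Ac²: (-45/224)·7/15 + 71/96·17/71 = 1/12 ✓
b·A²c: 71/96·4/71 = 1/24 ✓; 4 stages ⇒ order 4.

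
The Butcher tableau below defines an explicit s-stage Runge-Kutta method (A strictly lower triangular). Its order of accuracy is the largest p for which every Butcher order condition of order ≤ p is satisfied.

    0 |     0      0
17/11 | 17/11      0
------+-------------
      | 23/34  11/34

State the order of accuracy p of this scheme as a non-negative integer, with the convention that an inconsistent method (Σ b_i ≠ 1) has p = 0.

b = (23/34, 11/34)
c = (0, 17/11)
Σ b_i: 23/34·1 + 11/34·1 = 1 ✓
b·c: 11/34·17/11 = 1/2 ✓; 2 stages ⇒ order 2.

2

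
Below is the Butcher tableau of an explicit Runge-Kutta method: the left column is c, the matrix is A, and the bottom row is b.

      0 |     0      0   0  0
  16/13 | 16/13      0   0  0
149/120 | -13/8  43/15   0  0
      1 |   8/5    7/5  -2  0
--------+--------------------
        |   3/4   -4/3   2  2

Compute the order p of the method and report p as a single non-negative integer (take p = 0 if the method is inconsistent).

0

b = (3/4, -4/3, 2, 2)
c = (0, 16/13, 149/120, 1)
Ac = (0, 0, 688/195, -593/780)
Σ b_i: 3/4·1 + (-4/3)·1 + 2·1 + 2·1 = 41/12 ≠ 1 ⇒ order 0.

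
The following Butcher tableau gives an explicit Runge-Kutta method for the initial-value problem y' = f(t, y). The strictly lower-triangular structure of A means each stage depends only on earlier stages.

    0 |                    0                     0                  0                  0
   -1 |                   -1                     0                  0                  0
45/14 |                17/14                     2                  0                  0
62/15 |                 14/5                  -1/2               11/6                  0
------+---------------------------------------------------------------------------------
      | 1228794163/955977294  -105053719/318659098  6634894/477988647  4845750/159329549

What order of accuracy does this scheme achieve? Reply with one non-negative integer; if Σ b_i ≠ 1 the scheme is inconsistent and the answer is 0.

b = (1228794163/955977294, -105053719/318659098, 6634894/477988647, 4845750/159329549)
c = (0, -1, 45/14, 62/15)
Ac = (0, 0, -2, 179/28)
Σ b_i: 1228794163/955977294·1 + (-105053719/318659098)·1 + 6634894/477988647·1 + 4845750/159329549·1 = 1 ✓
b·c: (-105053719/318659098)·(-1) + 6634894/477988647·45/14 + 4845750/159329549·62/15 = 1/2 ✓
b·c²: (-105053719/318659098)·1 + 6634894/477988647·2025/196 + 4845750/159329549·3844/225 = 1/3 ✓
b·Ac: 6634894/477988647·(-2) + 4845750/159329549·179/28 = 1/6 ✓
b·c³: (-105053719/318659098)·(-1) + 6634894/477988647·91125/2744 + 4845750/159329549·238328/3375 = 117975959867/40151046348 ≠ 1/4 ⇒ order 3.
b·(c∘Ac): 6634894/477988647·(-45/7) + 4845750/159329549·5549/210 = 113825545/159329549 ≠ 1/8
b·Ac²: 6634894/477988647·2 + 4845750/159329549·7229/392 = 7877966939/13383682116 ≠ 1/12
b·A²c: 4845750/159329549·(-11/3) = -17767750/159329549 ≠ 1/24

3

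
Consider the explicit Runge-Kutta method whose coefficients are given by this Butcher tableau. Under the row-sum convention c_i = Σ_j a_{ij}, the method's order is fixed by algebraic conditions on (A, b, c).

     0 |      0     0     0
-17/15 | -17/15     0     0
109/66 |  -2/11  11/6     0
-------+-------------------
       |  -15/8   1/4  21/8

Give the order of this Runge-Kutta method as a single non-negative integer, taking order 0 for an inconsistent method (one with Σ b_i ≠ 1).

b = (-15/8, 1/4, 21/8)
c = (0, -17/15, 109/66)
Ac = (0, 0, -187/90)
Σ b_i: (-15/8)·1 + 1/4·1 + 21/8·1 = 1 ✓
b·c: 1/4·(-17/15) + 21/8·109/66 = 10697/2640 ≠ 1/2 ⇒ order 1.

1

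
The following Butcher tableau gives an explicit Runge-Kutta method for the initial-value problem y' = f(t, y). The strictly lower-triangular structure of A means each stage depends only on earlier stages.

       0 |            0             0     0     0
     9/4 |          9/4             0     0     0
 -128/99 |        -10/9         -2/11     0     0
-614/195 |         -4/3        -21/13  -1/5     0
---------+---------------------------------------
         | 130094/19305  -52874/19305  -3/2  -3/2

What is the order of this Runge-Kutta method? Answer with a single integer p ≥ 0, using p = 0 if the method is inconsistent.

2

b = (130094/19305, -52874/19305, -3/2, -3/2)
c = (0, 9/4, -128/99, -614/195)
Ac = (0, 0, -9/22, -86899/25740)
Σ b_i: 130094/19305·1 + (-52874/19305)·1 + (-3/2)·1 + (-3/2)·1 = 1 ✓
b·c: (-52874/19305)·9/4 + (-3/2)·(-128/99) + (-3/2)·(-614/195) = 1/2 ✓
b·c²: (-52874/19305)·81/16 + (-3/2)·16384/9801 + (-3/2)·376996/38025 = -3450183031/110424600 ≠ 1/3 ⇒ order 2.
b·Ac: (-3/2)·(-9/22) + (-3/2)·(-86899/25740) = 97429/17160 ≠ 1/6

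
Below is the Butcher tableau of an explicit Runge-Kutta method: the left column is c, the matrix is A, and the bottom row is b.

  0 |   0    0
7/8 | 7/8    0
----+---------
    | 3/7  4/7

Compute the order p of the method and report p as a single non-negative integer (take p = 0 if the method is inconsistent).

2

b = (3/7, 4/7)
c = (0, 7/8)
Σ b_i: 3/7·1 + 4/7·1 = 1 ✓
b·c: 4/7·7/8 = 1/2 ✓; 2 stages ⇒ order 2.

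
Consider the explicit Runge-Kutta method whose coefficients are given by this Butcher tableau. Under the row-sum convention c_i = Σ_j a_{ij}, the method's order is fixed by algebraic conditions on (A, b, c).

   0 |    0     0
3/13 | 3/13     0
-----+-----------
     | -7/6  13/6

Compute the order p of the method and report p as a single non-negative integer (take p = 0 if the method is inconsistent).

b = (-7/6, 13/6)
c = (0, 3/13)
Σ b_i: (-7/6)·1 + 13/6·1 = 1 ✓
b·c: 13/6·3/13 = 1/2 ✓; 2 stages ⇒ order 2.

2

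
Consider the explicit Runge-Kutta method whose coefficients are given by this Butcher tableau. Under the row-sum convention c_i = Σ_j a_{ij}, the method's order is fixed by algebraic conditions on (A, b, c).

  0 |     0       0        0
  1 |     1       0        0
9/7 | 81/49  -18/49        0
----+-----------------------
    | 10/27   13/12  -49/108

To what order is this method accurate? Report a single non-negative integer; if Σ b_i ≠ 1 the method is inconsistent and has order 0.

3

b = (10/27, 13/12, -49/108)
c = (0, 1, 9/7)
Ac = (0, 0, -18/49)
Σ b_i: 10/27·1 + 13/12·1 + (-49/108)·1 = 1 ✓
b·c: 13/12·1 + (-49/108)·9/7 = 1/2 ✓
b·c²: 13/12·1 + (-49/108)·81/49 = 1/3 ✓
b·Ac: (-49/108)·(-18/49) = 1/6 ✓; 3 stages ⇒ order 3.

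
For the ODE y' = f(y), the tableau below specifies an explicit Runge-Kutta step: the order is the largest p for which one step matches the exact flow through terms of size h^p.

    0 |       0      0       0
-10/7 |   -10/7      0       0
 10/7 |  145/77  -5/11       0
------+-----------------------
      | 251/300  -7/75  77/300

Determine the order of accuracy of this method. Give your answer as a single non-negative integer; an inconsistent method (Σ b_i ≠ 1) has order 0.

3

b = (251/300, -7/75, 77/300)
c = (0, -10/7, 10/7)
Ac = (0, 0, 50/77)
Σ b_i: 251/300·1 + (-7/75)·1 + 77/300·1 = 1 ✓
b·c: (-7/75)·(-10/7) + 77/300·10/7 = 1/2 ✓
b·c²: (-7/75)·100/49 + 77/300·100/49 = 1/3 ✓
b·Ac: 77/300·50/77 = 1/6 ✓; 3 stages ⇒ order 3.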